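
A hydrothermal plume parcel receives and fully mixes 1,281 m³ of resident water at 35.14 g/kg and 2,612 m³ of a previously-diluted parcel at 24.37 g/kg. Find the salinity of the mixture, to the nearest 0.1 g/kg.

By conservation of dissolved salt,
salt = 1,281×35.14 + 2,612×24.37 = 45,014.34 + 63,654.44 = 108,668.78
volume = 1,281 + 2,612 = 3,893 m³
S = 108,668.78 / 3,893 = 27.914 g/kg

27.9 g/kg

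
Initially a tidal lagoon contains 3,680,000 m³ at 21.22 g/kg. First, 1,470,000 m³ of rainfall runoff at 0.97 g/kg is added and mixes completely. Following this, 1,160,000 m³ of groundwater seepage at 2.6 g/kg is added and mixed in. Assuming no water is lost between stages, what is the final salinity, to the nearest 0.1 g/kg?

Weighted by volume,
Initial salt = 3,680,000×21.22 = 78,089,600
After stage 1: salt = 78,089,600 + 1,470,000×0.97 = 79,515,500; volume = 5,150,000 m³; S = 15.44 g/kg
After stage 2: salt = 79,515,500 + 1,160,000×2.6 = 82,531,500; volume = 6,310,000 m³
S = 82,531,500 / 6,310,000 = 13.0795 g/kg

13.1 g/kg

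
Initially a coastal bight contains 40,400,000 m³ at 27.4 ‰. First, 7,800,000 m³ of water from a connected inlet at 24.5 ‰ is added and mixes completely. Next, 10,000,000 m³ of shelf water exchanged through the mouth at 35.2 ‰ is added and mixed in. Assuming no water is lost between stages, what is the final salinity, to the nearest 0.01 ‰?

28.35 ‰

Conserving salt mass:
Initial salt = 40,400,000×27.4 = 1,106,960,000
After stage 1: salt = 1,106,960,000 + 7,800,000×24.5 = 1,298,060,000; volume = 48,200,000 m³; S = 26.931 ‰
After stage 2: salt = 1,298,060,000 + 10,000,000×35.2 = 1,650,060,000; volume = 58,200,000 m³
S = 1,650,060,000 / 58,200,000 = 28.3515 ‰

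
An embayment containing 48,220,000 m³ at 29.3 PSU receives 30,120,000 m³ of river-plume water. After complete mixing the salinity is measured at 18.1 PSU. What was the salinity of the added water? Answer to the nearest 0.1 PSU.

0.2 PSU

Salt balance: 48,220,000×29.3 + 30,120,000×S = 78,340,000×18.1
1,412,846,000 + 30,120,000·S = 1,417,954,000
S = (1,417,954,000 − 1,412,846,000) / 30,120,000 = 0.1696 PSU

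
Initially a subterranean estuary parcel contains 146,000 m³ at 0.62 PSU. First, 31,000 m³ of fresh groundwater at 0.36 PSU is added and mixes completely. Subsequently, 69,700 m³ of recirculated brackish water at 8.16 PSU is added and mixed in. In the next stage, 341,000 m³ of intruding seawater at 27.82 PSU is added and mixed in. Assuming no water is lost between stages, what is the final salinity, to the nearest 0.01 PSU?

Conserving salt mass:
Initial salt = 146,000×0.62 = 90,520
After stage 1: salt = 90,520 + 31,000×0.36 = 101,680; volume = 177,000 m³; S = 0.574 PSU
After stage 2: salt = 101,680 + 69,700×8.16 = 670,432; volume = 246,700 m³; S = 2.718 PSU
After stage 3: salt = 670,432 + 341,000×27.82 = 10,157,052; volume = 587,700 m³
S = 10,157,052 / 587,700 = 17.2827 PSU

17.28 PSU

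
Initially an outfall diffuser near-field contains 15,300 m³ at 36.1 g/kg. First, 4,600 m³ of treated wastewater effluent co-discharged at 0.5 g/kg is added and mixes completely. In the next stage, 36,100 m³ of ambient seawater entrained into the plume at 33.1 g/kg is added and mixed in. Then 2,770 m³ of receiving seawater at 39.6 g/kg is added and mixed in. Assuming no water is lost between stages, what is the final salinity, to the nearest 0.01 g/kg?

Conserving salt mass:
Initial salt = 15,300×36.1 = 552,330
After stage 1: salt = 552,330 + 4,600×0.5 = 554,630; volume = 19,900 m³; S = 27.871 g/kg
After stage 2: salt = 554,630 + 36,100×33.1 = 1,749,540; volume = 56,000 m³; S = 31.242 g/kg
After stage 3: salt = 1,749,540 + 2,770×39.6 = 1,859,232; volume = 58,770 m³
S = 1,859,232 / 58,770 = 31.6357 g/kg

31.64 g/kg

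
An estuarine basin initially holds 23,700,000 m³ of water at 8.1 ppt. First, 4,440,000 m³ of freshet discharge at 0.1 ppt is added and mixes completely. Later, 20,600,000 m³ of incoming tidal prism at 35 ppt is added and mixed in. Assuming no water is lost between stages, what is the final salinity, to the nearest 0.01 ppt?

18.74 ppt

Total salt / total volume:
Initial salt = 23,700,000×8.1 = 191,970,000
After stage 1: salt = 191,970,000 + 4,440,000×0.1 = 192,414,000; volume = 28,140,000 m³; S = 6.838 ppt
After stage 2: salt = 192,414,000 + 20,600,000×35 = 913,414,000; volume = 48,740,000 m³
S = 913,414,000 / 48,740,000 = 18.7405 ppt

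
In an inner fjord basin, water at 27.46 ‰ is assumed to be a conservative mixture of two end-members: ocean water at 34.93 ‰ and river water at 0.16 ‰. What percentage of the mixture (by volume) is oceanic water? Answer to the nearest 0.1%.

Let g be the oceanic fraction. Salt balance per unit volume:
g×34.93 + (1−g)×0.16 = 27.46
g = (27.46 − 0.16) / (34.93 − 0.16) = 27.3/34.77 = 0.7852

78.5%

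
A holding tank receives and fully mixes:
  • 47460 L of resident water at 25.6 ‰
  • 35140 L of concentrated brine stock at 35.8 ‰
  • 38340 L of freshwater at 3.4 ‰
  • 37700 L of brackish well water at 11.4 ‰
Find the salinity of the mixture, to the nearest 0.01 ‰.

Conserving salt mass:
salt = 47,460×25.6 + 35,140×35.8 + 38,340×3.4 + 37,700×11.4 = 1,214,976 + 1,258,012 + 130,356 + 429,780 = 3,033,124
volume = 47,460 + 35,140 + 38,340 + 37,700 = 158,640 L
S = 3,033,124 / 158,640 = 19.1195 ‰

19.12 ‰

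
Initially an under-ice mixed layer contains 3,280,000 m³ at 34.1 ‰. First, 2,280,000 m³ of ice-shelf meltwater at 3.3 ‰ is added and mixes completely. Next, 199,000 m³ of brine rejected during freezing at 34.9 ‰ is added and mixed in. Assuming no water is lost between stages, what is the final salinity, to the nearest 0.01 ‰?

21.93 ‰

Conserving salt mass:
Initial salt = 3,280,000×34.1 = 111,848,000
After stage 1: salt = 111,848,000 + 2,280,000×3.3 = 119,372,000; volume = 5,560,000 m³; S = 21.47 ‰
After stage 2: salt = 119,372,000 + 199,000×34.9 = 126,317,100; volume = 5,759,000 m³
S = 126,317,100 / 5,759,000 = 21.9339 ‰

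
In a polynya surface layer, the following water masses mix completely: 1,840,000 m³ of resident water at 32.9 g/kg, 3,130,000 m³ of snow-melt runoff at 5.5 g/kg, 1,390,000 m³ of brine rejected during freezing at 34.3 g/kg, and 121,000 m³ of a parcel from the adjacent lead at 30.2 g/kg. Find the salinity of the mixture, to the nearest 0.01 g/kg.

19.92 g/kg

Salt balance:
salt = 1,840,000×32.9 + 3,130,000×5.5 + 1,390,000×34.3 + 121,000×30.2 = 60,536,000 + 17,215,000 + 47,677,000 + 3,654,200 = 129,082,200
volume = 1,840,000 + 3,130,000 + 1,390,000 + 121,000 = 6,481,000 m³
S = 129,082,200 / 6,481,000 = 19.917 g/kg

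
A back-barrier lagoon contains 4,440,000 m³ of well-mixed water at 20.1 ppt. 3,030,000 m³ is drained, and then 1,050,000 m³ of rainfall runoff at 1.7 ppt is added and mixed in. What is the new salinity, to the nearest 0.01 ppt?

Remaining after removal: 1,410,000 m³ at 20.1 ppt (salt = 28,341,000)
After addition: salt = 28,341,000 + 1,050,000×1.7 = 30,126,000; volume = 2,460,000 m³
S = 30,126,000 / 2,460,000 = 12.2463 ppt

12.25 ppt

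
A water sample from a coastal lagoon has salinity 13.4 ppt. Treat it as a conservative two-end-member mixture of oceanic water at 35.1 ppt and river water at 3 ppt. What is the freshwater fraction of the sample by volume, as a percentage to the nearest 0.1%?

Let f be the freshwater fraction. Salt balance per unit volume:
f×3 + (1−f)×35.1 = 13.4
f = (35.1 − 13.4) / (35.1 − 3) = 21.7/32.1 = 0.676

67.6%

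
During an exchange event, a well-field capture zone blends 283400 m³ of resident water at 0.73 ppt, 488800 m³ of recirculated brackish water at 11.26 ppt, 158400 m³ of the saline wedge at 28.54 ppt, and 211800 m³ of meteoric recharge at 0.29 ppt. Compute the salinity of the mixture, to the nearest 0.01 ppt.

Weighted by volume,
salt = 283,400×0.73 + 488,800×11.26 + 158,400×28.54 + 211,800×0.29 = 206,882 + 5,503,888 + 4,520,736 + 61,422 = 10,292,928
volume = 283,400 + 488,800 + 158,400 + 211,800 = 1,142,400 m³
S = 10,292,928 / 1,142,400 = 9.0099 ppt

9.01 ppt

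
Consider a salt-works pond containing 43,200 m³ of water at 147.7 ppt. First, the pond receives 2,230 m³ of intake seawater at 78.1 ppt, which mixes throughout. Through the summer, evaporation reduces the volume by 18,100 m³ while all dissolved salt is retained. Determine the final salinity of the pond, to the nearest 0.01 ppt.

After mixing: salt = 43,200×147.7 + 2,230×78.1 = 6,554,803; volume = 45,430 m³
After evaporation: salt unchanged = 6,554,803; volume = 45,430 − 18,100 = 27,330 m³
S = 6,554,803 / 27,330 = 239.8391 ppt

239.84 ppt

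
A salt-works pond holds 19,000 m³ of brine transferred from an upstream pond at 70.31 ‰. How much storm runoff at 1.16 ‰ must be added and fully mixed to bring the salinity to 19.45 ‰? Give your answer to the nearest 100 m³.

Salt balance: 19,000×70.31 + V×1.16 = (19,000+V)×19.45
1,335,890 + 1.16V = 369,550 + 19.45V
966,340 = 18.29V
V = 52,834.34 m³

52800 m³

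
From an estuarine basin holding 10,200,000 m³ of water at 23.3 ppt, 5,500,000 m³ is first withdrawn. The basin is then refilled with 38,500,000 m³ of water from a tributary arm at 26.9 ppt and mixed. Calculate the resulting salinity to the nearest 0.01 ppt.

26.51 ppt

Remaining after removal: 4,700,000 m³ at 23.3 ppt (salt = 109,510,000)
After addition: salt = 109,510,000 + 38,500,000×26.9 = 1,145,160,000; volume = 43,200,000 m³
S = 1,145,160,000 / 43,200,000 = 26.5083 ppt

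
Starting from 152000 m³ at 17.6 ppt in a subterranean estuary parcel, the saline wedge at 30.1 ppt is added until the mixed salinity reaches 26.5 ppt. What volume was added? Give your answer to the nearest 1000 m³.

Salt balance: 152,000×17.6 + V×30.1 = (152,000+V)×26.5
2,675,200 + 30.1V = 4,028,000 + 26.5V
1,352,800 = 3.6V
V = 375,777.78 m³

376000 m³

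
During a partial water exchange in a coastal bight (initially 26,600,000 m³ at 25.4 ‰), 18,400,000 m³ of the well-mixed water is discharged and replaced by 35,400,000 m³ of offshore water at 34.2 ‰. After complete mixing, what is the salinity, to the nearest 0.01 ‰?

Remaining after removal: 8,200,000 m³ at 25.4 ‰ (salt = 208,280,000)
After addition: salt = 208,280,000 + 35,400,000×34.2 = 1,418,960,000; volume = 43,600,000 m³
S = 1,418,960,000 / 43,600,000 = 32.545 ‰

32.54 ‰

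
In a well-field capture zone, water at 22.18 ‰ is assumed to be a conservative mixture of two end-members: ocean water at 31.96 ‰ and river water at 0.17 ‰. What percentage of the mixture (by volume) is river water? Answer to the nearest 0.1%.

Let f be the freshwater fraction. Salt balance per unit volume:
f×0.17 + (1−f)×31.96 = 22.18
f = (31.96 − 22.18) / (31.96 − 0.17) = 9.78/31.79 = 0.3076

30.8%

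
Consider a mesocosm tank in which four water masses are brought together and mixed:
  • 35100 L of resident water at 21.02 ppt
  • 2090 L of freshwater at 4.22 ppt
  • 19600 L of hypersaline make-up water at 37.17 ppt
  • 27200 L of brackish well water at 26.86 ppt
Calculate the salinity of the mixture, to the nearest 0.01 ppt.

26.26 ppt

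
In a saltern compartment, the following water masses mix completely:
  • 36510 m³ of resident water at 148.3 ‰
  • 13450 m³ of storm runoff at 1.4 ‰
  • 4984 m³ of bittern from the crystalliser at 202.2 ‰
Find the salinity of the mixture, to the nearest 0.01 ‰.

By conservation of dissolved salt,
salt = 36,510×148.3 + 13,450×1.4 + 4,984×202.2 = 5,414,433 + 18,830 + 1,007,764.8 = 6,441,027.8
volume = 36,510 + 13,450 + 4,984 = 54,944 m³
S = 6,441,027.8 / 54,944 = 117.229 ‰

117.23 ‰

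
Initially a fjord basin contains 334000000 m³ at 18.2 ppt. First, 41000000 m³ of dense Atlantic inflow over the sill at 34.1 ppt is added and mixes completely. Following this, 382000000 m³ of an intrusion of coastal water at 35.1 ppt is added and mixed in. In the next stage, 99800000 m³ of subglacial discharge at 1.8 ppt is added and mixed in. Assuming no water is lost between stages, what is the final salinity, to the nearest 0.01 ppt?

24.59 ppt

Total salt / total volume:
Initial salt = 334,000,000×18.2 = 6,078,800,000
After stage 1: salt = 6,078,800,000 + 41,000,000×34.1 = 7,476,900,000; volume = 375,000,000 m³; S = 19.938 ppt
After stage 2: salt = 7,476,900,000 + 382,000,000×35.1 = 20,885,100,000; volume = 757,000,000 m³; S = 27.589 ppt
After stage 3: salt = 20,885,100,000 + 99,800,000×1.8 = 21,064,740,000; volume = 856,800,000 m³
S = 21,064,740,000 / 856,800,000 = 24.5854 ppt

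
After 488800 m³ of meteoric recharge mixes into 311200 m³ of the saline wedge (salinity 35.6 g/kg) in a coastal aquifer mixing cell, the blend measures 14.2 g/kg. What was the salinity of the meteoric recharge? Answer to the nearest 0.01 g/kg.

Salt balance: 311,200×35.6 + 488,800×S = 800,000×14.2
11,078,720 + 488,800·S = 11,360,000
S = (11,360,000 − 11,078,720) / 488,800 = 0.5755 g/kg

0.58 g/kg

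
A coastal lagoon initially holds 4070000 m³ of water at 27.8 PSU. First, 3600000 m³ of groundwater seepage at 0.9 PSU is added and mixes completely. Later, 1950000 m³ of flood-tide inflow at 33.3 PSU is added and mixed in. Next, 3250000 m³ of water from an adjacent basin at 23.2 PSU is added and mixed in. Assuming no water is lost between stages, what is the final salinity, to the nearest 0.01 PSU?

Conserving salt mass:
Initial salt = 4,070,000×27.8 = 113,146,000
After stage 1: salt = 113,146,000 + 3,600,000×0.9 = 116,386,000; volume = 7,670,000 m³; S = 15.174 PSU
After stage 2: salt = 116,386,000 + 1,950,000×33.3 = 181,321,000; volume = 9,620,000 m³; S = 18.848 PSU
After stage 3: salt = 181,321,000 + 3,250,000×23.2 = 256,721,000; volume = 12,870,000 m³
S = 256,721,000 / 12,870,000 = 19.9472 PSU

19.95 PSU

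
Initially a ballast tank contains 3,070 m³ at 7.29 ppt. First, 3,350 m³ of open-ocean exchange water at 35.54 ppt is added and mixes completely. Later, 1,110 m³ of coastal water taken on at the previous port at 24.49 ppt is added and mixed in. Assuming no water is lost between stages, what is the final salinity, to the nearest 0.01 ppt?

Weighted by volume,
Initial salt = 3,070×7.29 = 22,380.3
After stage 1: salt = 22,380.3 + 3,350×35.54 = 141,439.3; volume = 6,420 m³; S = 22.031 ppt
After stage 2: salt = 141,439.3 + 1,110×24.49 = 168,623.2; volume = 7,530 m³
S = 168,623.2 / 7,530 = 22.3935 ppt

22.39 ppt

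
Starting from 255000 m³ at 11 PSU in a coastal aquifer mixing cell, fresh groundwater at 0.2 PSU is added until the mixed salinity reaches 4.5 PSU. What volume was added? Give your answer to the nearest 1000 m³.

Salt balance: 255,000×11 + V×0.2 = (255,000+V)×4.5
2,805,000 + 0.2V = 1,147,500 + 4.5V
1,657,500 = 4.3V
V = 385,465.12 m³

385000 m³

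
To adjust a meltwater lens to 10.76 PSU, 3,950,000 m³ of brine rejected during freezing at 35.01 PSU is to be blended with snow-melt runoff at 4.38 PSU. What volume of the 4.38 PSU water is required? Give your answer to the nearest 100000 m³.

15000000 m³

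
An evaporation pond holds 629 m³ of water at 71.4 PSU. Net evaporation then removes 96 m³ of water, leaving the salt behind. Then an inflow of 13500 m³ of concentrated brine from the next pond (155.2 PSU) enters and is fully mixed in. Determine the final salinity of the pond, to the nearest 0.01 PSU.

152.51 PSU

After evaporation: salt = 629×71.4 = 44,910.6; volume = 629 − 96 = 533 m³
After mixing: salt = 44,910.6 + 13,500×155.2 = 2,140,110.6; volume = 533 + 13,500 = 14,033 m³
S = 2,140,110.6 / 14,033 = 152.5056 PSU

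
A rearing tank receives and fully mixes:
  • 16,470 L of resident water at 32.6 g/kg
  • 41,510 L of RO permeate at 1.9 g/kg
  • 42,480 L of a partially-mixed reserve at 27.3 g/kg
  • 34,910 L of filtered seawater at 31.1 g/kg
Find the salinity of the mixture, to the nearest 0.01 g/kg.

Weighted by volume,
salt = 16,470×32.6 + 41,510×1.9 + 42,480×27.3 + 34,910×31.1 = 536,922 + 78,869 + 1,159,704 + 1,085,701 = 2,861,196
volume = 16,470 + 41,510 + 42,480 + 34,910 = 135,370 L
S = 2,861,196 / 135,370 = 21.1361 g/kg

21.14 g/kg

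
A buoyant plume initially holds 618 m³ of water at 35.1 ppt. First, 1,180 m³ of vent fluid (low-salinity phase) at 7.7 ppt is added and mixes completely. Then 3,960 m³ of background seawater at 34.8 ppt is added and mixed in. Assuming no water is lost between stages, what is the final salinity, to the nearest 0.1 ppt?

Mass of salt is conserved:
Initial salt = 618×35.1 = 21,691.8
After stage 1: salt = 21,691.8 + 1,180×7.7 = 30,777.8; volume = 1,798 m³; S = 17.118 ppt
After stage 2: salt = 30,777.8 + 3,960×34.8 = 168,585.8; volume = 5,758 m³
S = 168,585.8 / 5,758 = 29.2785 ppt

29.3 ppt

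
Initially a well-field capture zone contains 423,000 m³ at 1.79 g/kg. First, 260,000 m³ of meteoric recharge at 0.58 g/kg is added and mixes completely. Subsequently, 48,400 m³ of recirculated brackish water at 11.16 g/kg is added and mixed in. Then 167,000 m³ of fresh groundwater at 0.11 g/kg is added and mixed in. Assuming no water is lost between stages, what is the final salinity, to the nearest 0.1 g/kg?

1.6 g/kg

By conservation of dissolved salt,
Initial salt = 423,000×1.79 = 757,170
After stage 1: salt = 757,170 + 260,000×0.58 = 907,970; volume = 683,000 m³; S = 1.329 g/kg
After stage 2: salt = 907,970 + 48,400×11.16 = 1,448,114; volume = 731,400 m³; S = 1.98 g/kg
After stage 3: salt = 1,448,114 + 167,000×0.11 = 1,466,484; volume = 898,400 m³
S = 1,466,484 / 898,400 = 1.6323 g/kg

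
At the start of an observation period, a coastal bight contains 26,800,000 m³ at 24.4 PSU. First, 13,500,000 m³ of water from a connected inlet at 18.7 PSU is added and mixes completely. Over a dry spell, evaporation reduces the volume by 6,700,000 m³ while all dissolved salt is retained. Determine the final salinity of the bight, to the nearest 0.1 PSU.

27.0 PSU

After mixing: salt = 26,800,000×24.4 + 13,500,000×18.7 = 906,370,000; volume = 40,300,000 m³
After evaporation: salt unchanged = 906,370,000; volume = 40,300,000 − 6,700,000 = 33,600,000 m³
S = 906,370,000 / 33,600,000 = 26.9753 PSU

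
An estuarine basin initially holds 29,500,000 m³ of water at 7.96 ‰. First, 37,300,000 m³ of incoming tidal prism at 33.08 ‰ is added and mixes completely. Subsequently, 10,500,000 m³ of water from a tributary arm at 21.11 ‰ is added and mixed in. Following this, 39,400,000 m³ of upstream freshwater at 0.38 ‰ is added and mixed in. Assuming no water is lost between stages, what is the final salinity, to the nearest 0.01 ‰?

14.61 ‰

Total salt / total volume:
Initial salt = 29,500,000×7.96 = 234,820,000
After stage 1: salt = 234,820,000 + 37,300,000×33.08 = 1,468,704,000; volume = 66,800,000 m³; S = 21.987 ‰
After stage 2: salt = 1,468,704,000 + 10,500,000×21.11 = 1,690,359,000; volume = 77,300,000 m³; S = 21.868 ‰
After stage 3: salt = 1,690,359,000 + 39,400,000×0.38 = 1,705,331,000; volume = 116,700,000 m³
S = 1,705,331,000 / 116,700,000 = 14.6129 ‰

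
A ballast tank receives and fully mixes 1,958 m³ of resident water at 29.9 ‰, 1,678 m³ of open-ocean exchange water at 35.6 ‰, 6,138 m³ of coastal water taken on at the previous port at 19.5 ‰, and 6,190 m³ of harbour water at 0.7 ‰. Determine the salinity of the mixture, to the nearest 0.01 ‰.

Total salt / total volume:
salt = 1,958×29.9 + 1,678×35.6 + 6,138×19.5 + 6,190×0.7 = 58,544.2 + 59,736.8 + 119,691 + 4,333 = 242,305
volume = 1,958 + 1,678 + 6,138 + 6,190 = 15,964 m³
S = 242,305 / 15,964 = 15.1782 ‰

15.18 ‰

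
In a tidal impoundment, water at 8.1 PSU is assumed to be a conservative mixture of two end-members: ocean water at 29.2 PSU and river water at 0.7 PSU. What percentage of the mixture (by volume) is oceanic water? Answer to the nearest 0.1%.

Let g be the oceanic fraction. Salt balance per unit volume:
g×29.2 + (1−g)×0.7 = 8.1
g = (8.1 − 0.7) / (29.2 − 0.7) = 7.4/28.5 = 0.2596

26.0%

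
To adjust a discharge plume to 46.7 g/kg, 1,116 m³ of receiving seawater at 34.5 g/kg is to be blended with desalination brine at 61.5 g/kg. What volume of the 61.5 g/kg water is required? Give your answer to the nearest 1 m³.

920 m³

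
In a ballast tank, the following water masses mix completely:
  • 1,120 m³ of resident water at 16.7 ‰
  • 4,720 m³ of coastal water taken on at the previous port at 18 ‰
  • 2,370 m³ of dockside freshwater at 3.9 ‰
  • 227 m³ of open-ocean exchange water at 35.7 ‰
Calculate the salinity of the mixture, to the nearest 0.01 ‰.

Total salt / total volume:
salt = 1,120×16.7 + 4,720×18 + 2,370×3.9 + 227×35.7 = 18,704 + 84,960 + 9,243 + 8,103.9 = 121,010.9
volume = 1,120 + 4,720 + 2,370 + 227 = 8,437 m³
S = 121,010.9 / 8,437 = 14.3429 ‰

14.34 ‰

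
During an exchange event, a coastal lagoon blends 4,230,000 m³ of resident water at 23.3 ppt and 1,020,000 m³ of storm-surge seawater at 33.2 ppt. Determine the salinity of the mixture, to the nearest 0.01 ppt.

Salt balance:
salt = 4,230,000×23.3 + 1,020,000×33.2 = 98,559,000 + 33,864,000 = 132,423,000
volume = 4,230,000 + 1,020,000 = 5,250,000 m³
S = 132,423,000 / 5,250,000 = 25.2234 ppt

25.22 ppt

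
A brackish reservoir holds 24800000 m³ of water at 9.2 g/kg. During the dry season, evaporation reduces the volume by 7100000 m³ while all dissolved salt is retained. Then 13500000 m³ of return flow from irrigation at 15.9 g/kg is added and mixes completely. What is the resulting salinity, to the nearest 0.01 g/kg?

14.19 g/kg

After evaporation: salt = 24,800,000×9.2 = 228,160,000; volume = 24,800,000 − 7,100,000 = 17,700,000 m³
After mixing: salt = 228,160,000 + 13,500,000×15.9 = 442,810,000; volume = 17,700,000 + 13,500,000 = 31,200,000 m³
S = 442,810,000 / 31,200,000 = 14.1926 g/kg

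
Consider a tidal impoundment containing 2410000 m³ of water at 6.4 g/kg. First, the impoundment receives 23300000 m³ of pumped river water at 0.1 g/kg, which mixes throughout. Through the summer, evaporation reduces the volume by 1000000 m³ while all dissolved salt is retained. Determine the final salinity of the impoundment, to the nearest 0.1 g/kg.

After mixing: salt = 2,410,000×6.4 + 23,300,000×0.1 = 17,754,000; volume = 25,710,000 m³
After evaporation: salt unchanged = 17,754,000; volume = 25,710,000 − 1,000,000 = 24,710,000 m³
S = 17,754,000 / 24,710,000 = 0.7185 g/kg

0.7 g/kg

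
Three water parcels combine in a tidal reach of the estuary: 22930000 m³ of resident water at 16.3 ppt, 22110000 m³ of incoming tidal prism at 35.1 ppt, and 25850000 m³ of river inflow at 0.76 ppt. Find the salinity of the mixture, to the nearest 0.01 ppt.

Weighted by volume,
salt = 22,930,000×16.3 + 22,110,000×35.1 + 25,850,000×0.76 = 373,759,000 + 776,061,000 + 19,646,000 = 1,169,466,000
volume = 22,930,000 + 22,110,000 + 25,850,000 = 70,890,000 m³
S = 1,169,466,000 / 70,890,000 = 16.4969 ppt

16.50 ppt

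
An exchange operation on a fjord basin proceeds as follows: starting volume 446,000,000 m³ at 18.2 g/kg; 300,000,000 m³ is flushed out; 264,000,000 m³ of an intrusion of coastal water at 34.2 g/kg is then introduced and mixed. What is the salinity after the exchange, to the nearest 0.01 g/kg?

Remaining after removal: 146,000,000 m³ at 18.2 g/kg (salt = 2,657,200,000)
After addition: salt = 2,657,200,000 + 264,000,000×34.2 = 11,686,000,000; volume = 410,000,000 m³
S = 11,686,000,000 / 410,000,000 = 28.5024 g/kg

28.50 g/kg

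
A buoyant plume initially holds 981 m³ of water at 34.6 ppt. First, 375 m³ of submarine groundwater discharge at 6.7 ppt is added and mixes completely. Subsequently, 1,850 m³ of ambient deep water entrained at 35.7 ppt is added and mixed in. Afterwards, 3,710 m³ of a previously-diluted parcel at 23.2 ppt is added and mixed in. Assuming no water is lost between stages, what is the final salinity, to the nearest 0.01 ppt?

Salt balance:
Initial salt = 981×34.6 = 33,942.6
After stage 1: salt = 33,942.6 + 375×6.7 = 36,455.1; volume = 1,356 m³; S = 26.884 ppt
After stage 2: salt = 36,455.1 + 1,850×35.7 = 102,500.1; volume = 3,206 m³; S = 31.971 ppt
After stage 3: salt = 102,500.1 + 3,710×23.2 = 188,572.1; volume = 6,916 m³
S = 188,572.1 / 6,916 = 27.2661 ppt

27.27 ppt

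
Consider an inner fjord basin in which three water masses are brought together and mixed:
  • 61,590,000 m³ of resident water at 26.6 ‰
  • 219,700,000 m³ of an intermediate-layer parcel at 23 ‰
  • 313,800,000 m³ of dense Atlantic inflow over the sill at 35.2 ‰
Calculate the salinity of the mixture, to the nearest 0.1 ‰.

29.8 ‰

Mass of salt is conserved:
salt = 61,590,000×26.6 + 219,700,000×23 + 313,800,000×35.2 = 1,638,294,000 + 5,053,100,000 + 11,045,760,000 = 17,737,154,000
volume = 61,590,000 + 219,700,000 + 313,800,000 = 595,090,000 m³
S = 17,737,154,000 / 595,090,000 = 29.806 ‰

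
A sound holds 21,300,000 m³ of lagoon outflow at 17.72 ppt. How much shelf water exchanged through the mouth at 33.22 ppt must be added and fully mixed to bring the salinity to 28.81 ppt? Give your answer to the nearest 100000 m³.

Salt balance: 21,300,000×17.72 + V×33.22 = (21,300,000+V)×28.81
377,436,000 + 33.22V = 613,653,000 + 28.81V
236,217,000 = 4.41V
V = 53,563,945.58 m³

53600000 m³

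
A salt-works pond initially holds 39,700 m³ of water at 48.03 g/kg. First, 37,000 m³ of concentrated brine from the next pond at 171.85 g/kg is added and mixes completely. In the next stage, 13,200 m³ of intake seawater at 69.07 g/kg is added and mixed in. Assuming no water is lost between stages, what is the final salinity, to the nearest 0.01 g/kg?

Mass of salt is conserved:
Initial salt = 39,700×48.03 = 1,906,791
After stage 1: salt = 1,906,791 + 37,000×171.85 = 8,265,241; volume = 76,700 m³; S = 107.761 g/kg
After stage 2: salt = 8,265,241 + 13,200×69.07 = 9,176,965; volume = 89,900 m³
S = 9,176,965 / 89,900 = 102.0797 g/kg

102.08 g/kg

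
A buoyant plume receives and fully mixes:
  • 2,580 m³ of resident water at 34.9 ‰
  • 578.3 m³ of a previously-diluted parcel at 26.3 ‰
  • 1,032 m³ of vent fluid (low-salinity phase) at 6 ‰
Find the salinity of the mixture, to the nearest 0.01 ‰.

26.60 ‰

Conserving salt mass:
salt = 2,580×34.9 + 578.3×26.3 + 1,032×6 = 90,042 + 15,209.29 + 6,192 = 111,443.29
volume = 2,580 + 578.3 + 1,032 = 4,190.3 m³
S = 111,443.29 / 4,190.3 = 26.5955 ‰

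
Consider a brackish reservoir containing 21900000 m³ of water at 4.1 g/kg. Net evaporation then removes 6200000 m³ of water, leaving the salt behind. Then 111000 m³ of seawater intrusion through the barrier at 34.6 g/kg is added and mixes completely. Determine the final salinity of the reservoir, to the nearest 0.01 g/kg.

After evaporation: salt = 21,900,000×4.1 = 89,790,000; volume = 21,900,000 − 6,200,000 = 15,700,000 m³
After mixing: salt = 89,790,000 + 111,000×34.6 = 93,630,600; volume = 15,700,000 + 111,000 = 15,811,000 m³
S = 93,630,600 / 15,811,000 = 5.9219 g/kg

5.92 g/kg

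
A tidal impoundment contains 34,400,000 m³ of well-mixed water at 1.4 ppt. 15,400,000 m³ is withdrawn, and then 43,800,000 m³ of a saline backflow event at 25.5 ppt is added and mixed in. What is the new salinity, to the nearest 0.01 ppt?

18.21 ppt

Remaining after removal: 19,000,000 m³ at 1.4 ppt (salt = 26,600,000)
After addition: salt = 26,600,000 + 43,800,000×25.5 = 1,143,500,000; volume = 62,800,000 m³
S = 1,143,500,000 / 62,800,000 = 18.2086 ppt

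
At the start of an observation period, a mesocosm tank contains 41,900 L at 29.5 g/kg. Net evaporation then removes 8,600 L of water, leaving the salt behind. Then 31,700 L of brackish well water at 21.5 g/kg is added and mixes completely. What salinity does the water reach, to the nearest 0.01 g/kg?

29.50 g/kg

After evaporation: salt = 41,900×29.5 = 1,236,050; volume = 41,900 − 8,600 = 33,300 L
After mixing: salt = 1,236,050 + 31,700×21.5 = 1,917,600; volume = 33,300 + 31,700 = 65,000 L
S = 1,917,600 / 65,000 = 29.5015 g/kg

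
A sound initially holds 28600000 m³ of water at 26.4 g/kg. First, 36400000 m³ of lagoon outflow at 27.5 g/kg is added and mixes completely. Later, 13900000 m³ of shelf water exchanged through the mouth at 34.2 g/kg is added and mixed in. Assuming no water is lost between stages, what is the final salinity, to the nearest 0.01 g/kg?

By conservation of dissolved salt,
Initial salt = 28,600,000×26.4 = 755,040,000
After stage 1: salt = 755,040,000 + 36,400,000×27.5 = 1,756,040,000; volume = 65,000,000 m³; S = 27.016 g/kg
After stage 2: salt = 1,756,040,000 + 13,900,000×34.2 = 2,231,420,000; volume = 78,900,000 m³
S = 2,231,420,000 / 78,900,000 = 28.2816 g/kg

28.28 g/kg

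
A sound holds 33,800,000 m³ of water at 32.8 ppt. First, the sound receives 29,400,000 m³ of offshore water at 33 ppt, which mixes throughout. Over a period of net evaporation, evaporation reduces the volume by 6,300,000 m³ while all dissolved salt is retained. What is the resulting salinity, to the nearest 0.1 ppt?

After mixing: salt = 33,800,000×32.8 + 29,400,000×33 = 2,078,840,000; volume = 63,200,000 m³
After evaporation: salt unchanged = 2,078,840,000; volume = 63,200,000 − 6,300,000 = 56,900,000 m³
S = 2,078,840,000 / 56,900,000 = 36.535 ppt

36.5 ppt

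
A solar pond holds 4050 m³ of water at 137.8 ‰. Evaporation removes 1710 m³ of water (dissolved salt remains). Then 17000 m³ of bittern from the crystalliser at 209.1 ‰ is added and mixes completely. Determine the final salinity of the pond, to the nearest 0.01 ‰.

212.66 ‰

After evaporation: salt = 4,050×137.8 = 558,090; volume = 4,050 − 1,710 = 2,340 m³
After mixing: salt = 558,090 + 17,000×209.1 = 4,112,790; volume = 2,340 + 17,000 = 19,340 m³
S = 4,112,790 / 19,340 = 212.6572 ‰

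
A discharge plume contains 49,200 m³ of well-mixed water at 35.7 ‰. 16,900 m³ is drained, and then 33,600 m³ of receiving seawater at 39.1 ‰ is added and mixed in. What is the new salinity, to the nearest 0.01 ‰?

37.43 ‰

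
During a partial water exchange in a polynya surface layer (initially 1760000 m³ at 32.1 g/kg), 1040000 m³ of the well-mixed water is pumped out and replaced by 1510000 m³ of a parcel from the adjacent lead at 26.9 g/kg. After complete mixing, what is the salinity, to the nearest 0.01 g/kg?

Remaining after removal: 720,000 m³ at 32.1 g/kg (salt = 23,112,000)
After addition: salt = 23,112,000 + 1,510,000×26.9 = 63,731,000; volume = 2,230,000 m³
S = 63,731,000 / 2,230,000 = 28.5789 g/kg

28.58 g/kg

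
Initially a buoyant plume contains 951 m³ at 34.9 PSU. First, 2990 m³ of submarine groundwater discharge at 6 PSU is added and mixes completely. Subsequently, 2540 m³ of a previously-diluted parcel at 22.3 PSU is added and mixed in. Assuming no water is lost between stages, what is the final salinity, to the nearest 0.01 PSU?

16.63 PSU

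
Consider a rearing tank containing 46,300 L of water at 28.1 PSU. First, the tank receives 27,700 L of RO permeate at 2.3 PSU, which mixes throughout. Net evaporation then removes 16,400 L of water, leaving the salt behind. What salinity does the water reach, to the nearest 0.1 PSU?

After mixing: salt = 46,300×28.1 + 27,700×2.3 = 1,364,740; volume = 74,000 L
After evaporation: salt unchanged = 1,364,740; volume = 74,000 − 16,400 = 57,600 L
S = 1,364,740 / 57,600 = 23.6934 PSU

23.7 PSU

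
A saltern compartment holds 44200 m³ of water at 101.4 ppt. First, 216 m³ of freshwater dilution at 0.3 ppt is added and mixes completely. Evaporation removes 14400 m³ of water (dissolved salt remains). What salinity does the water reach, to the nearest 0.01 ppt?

After mixing: salt = 44,200×101.4 + 216×0.3 = 4,481,944.8; volume = 44,416 m³
After evaporation: salt unchanged = 4,481,944.8; volume = 44,416 − 14,400 = 30,016 m³
S = 4,481,944.8 / 30,016 = 149.3185 ppt

149.32 ppt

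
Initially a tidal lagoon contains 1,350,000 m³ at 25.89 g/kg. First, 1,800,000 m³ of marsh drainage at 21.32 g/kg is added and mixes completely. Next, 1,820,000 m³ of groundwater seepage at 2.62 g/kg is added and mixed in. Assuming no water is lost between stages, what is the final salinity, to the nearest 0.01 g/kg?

15.71 g/kg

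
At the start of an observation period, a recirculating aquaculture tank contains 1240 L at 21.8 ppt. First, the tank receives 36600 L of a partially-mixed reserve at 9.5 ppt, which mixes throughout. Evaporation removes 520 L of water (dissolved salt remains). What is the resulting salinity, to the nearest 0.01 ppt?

10.04 ppt

After mixing: salt = 1,240×21.8 + 36,600×9.5 = 374,732; volume = 37,840 L
After evaporation: salt unchanged = 374,732; volume = 37,840 − 520 = 37,320 L
S = 374,732 / 37,320 = 10.0411 ppt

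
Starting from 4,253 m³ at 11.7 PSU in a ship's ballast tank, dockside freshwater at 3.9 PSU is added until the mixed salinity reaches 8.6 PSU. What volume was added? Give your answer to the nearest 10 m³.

Salt balance: 4,253×11.7 + V×3.9 = (4,253+V)×8.6
49,760.1 + 3.9V = 36,575.8 + 8.6V
13,184.3 = 4.7V
V = 2,805.17 m³

2810 m³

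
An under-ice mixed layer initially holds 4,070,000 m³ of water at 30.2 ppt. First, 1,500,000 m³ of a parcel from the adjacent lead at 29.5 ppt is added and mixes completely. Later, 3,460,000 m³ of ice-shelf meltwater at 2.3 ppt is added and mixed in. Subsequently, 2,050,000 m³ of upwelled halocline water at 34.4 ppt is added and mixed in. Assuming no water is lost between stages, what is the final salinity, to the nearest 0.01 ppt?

Conserving salt mass:
Initial salt = 4,070,000×30.2 = 122,914,000
After stage 1: salt = 122,914,000 + 1,500,000×29.5 = 167,164,000; volume = 5,570,000 m³; S = 30.011 ppt
After stage 2: salt = 167,164,000 + 3,460,000×2.3 = 175,122,000; volume = 9,030,000 m³; S = 19.393 ppt
After stage 3: salt = 175,122,000 + 2,050,000×34.4 = 245,642,000; volume = 11,080,000 m³
S = 245,642,000 / 11,080,000 = 22.1699 ppt

22.17 ppt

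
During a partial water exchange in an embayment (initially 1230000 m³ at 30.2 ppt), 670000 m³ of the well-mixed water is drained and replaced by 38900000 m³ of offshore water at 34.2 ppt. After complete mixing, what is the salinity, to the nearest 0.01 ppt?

Remaining after removal: 560,000 m³ at 30.2 ppt (salt = 16,912,000)
After addition: salt = 16,912,000 + 38,900,000×34.2 = 1,347,292,000; volume = 39,460,000 m³
S = 1,347,292,000 / 39,460,000 = 34.1432 ppt

34.14 ppt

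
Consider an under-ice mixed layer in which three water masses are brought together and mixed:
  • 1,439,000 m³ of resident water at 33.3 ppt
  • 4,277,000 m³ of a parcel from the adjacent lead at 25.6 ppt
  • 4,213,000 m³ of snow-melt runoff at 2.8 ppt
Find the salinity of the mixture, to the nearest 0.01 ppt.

Conserving salt mass:
salt = 1,439,000×33.3 + 4,277,000×25.6 + 4,213,000×2.8 = 47,918,700 + 109,491,200 + 11,796,400 = 169,206,300
volume = 1,439,000 + 4,277,000 + 4,213,000 = 9,929,000 m³
S = 169,206,300 / 9,929,000 = 17.0416 ppt

17.04 ppt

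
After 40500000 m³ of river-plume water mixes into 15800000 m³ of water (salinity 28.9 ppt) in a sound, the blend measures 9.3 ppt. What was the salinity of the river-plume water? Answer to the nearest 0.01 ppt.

1.65 ppt

Salt balance: 15,800,000×28.9 + 40,500,000×S = 56,300,000×9.3
456,620,000 + 40,500,000·S = 523,590,000
S = (523,590,000 − 456,620,000) / 40,500,000 = 1.6536 ppt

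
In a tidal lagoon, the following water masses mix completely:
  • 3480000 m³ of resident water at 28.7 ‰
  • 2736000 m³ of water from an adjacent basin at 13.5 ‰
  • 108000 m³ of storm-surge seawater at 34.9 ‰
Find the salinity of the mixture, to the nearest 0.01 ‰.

By conservation of dissolved salt,
salt = 3,480,000×28.7 + 2,736,000×13.5 + 108,000×34.9 = 99,876,000 + 36,936,000 + 3,769,200 = 140,581,200
volume = 3,480,000 + 2,736,000 + 108,000 = 6,324,000 m³
S = 140,581,200 / 6,324,000 = 22.2298 ‰

22.23 ‰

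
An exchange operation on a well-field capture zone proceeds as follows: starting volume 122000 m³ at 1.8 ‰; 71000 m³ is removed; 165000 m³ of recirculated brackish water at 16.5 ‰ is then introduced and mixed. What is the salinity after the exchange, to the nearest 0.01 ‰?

13.03 ‰

Remaining after removal: 51,000 m³ at 1.8 ‰ (salt = 91,800)
After addition: salt = 91,800 + 165,000×16.5 = 2,814,300; volume = 216,000 m³
S = 2,814,300 / 216,000 = 13.0292 ‰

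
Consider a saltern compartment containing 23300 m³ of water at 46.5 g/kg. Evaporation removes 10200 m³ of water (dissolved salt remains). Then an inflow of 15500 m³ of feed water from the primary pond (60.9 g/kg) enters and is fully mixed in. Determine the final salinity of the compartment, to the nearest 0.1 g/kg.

70.9 g/kg

After evaporation: salt = 23,300×46.5 = 1,083,450; volume = 23,300 − 10,200 = 13,100 m³
After mixing: salt = 1,083,450 + 15,500×60.9 = 2,027,400; volume = 13,100 + 15,500 = 28,600 m³
S = 2,027,400 / 28,600 = 70.8881 g/kg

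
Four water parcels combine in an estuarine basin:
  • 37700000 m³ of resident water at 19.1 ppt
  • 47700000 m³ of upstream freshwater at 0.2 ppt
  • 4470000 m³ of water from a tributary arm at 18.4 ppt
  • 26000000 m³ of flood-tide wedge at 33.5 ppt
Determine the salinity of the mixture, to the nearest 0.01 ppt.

By conservation of dissolved salt,
salt = 37,700,000×19.1 + 47,700,000×0.2 + 4,470,000×18.4 + 26,000,000×33.5 = 720,070,000 + 9,540,000 + 82,248,000 + 871,000,000 = 1,682,858,000
volume = 37,700,000 + 47,700,000 + 4,470,000 + 26,000,000 = 115,870,000 m³
S = 1,682,858,000 / 115,870,000 = 14.5237 ppt

14.52 ppt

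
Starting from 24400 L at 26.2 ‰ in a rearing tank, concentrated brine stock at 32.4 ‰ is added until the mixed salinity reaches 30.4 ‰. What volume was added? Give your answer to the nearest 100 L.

Salt balance: 24,400×26.2 + V×32.4 = (24,400+V)×30.4
639,280 + 32.4V = 741,760 + 30.4V
102,480 = 2V
V = 51,240 L

51200 L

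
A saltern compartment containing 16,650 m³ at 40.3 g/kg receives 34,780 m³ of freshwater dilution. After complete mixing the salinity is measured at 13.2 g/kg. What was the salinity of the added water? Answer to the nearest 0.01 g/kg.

0.23 g/kg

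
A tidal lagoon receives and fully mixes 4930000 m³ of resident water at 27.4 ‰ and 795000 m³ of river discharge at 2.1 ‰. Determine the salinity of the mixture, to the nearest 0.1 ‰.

23.9 ‰

Conserving salt mass:
salt = 4,930,000×27.4 + 795,000×2.1 = 135,082,000 + 1,669,500 = 136,751,500
volume = 4,930,000 + 795,000 = 5,725,000 m³
S = 136,751,500 / 5,725,000 = 23.887 ‰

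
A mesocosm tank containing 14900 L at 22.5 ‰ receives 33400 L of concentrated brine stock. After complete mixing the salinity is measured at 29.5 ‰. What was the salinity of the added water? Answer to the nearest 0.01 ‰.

Salt balance: 14,900×22.5 + 33,400×S = 48,300×29.5
335,250 + 33,400·S = 1,424,850
S = (1,424,850 − 335,250) / 33,400 = 32.6228 ‰

32.62 ‰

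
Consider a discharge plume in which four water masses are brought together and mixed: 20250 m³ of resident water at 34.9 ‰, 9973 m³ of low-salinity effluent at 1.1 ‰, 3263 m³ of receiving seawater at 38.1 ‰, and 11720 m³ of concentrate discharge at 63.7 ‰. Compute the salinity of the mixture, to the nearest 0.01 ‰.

35.14 ‰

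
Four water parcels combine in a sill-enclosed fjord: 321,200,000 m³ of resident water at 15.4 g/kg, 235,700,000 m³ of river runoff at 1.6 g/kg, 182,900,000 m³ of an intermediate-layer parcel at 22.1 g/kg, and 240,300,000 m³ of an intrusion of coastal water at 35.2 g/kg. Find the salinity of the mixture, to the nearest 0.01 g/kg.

Conserving salt mass:
salt = 321,200,000×15.4 + 235,700,000×1.6 + 182,900,000×22.1 + 240,300,000×35.2 = 4,946,480,000 + 377,120,000 + 4,042,090,000 + 8,458,560,000 = 17,824,250,000
volume = 321,200,000 + 235,700,000 + 182,900,000 + 240,300,000 = 980,100,000 m³
S = 17,824,250,000 / 980,100,000 = 18.1862 g/kg

18.19 g/kg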